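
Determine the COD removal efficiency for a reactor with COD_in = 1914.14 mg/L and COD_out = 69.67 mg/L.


eta = (COD_in - COD_out) / COD_in * 100
= (1914.14 - 69.67) / 1914.14 * 100
= 96.3602%

96.3602%


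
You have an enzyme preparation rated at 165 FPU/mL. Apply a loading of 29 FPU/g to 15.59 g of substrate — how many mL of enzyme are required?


V = dosage * m_sub / activity
V = 29 * 15.59 / 165
V = 2.7401 mL

2.7401 mL


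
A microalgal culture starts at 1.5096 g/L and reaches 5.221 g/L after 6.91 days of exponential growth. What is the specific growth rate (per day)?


mu = ln(X2/X1) / dt
= ln(5.221/1.5096) / 6.91
= 0.1796 per day

0.1796 per day


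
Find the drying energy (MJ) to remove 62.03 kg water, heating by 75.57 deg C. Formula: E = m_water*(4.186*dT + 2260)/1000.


E = m_water * (4.186 * dT + 2260) / 1000
= 62.03 * (4.186 * 75.57 + 2260) / 1000
= 159.8101 MJ

159.8101 MJ


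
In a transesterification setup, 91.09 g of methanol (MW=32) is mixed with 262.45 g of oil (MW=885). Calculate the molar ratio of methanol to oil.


Molar ratio = n_MeOH / n_oil = (MeOH/32) / (oil/885) = (MeOH * 885) / (32 * oil)
= (91.09 * 885) / (32 * 262.45)
= 9.5988

9.5988


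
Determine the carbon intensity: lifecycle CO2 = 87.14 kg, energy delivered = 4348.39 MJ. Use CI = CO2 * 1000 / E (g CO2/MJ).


CI = CO2 * 1000 / E
= 87.14 * 1000 / 4348.39
= 20.0396 g CO2/MJ

20.0396 g CO2/MJ


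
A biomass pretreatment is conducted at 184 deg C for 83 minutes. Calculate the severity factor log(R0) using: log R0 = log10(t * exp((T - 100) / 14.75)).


logR0 = log10(t * exp((T - 100) / 14.75))
= log10(83 * exp((184 - 100) / 14.75))
= 4.3923

4.3923


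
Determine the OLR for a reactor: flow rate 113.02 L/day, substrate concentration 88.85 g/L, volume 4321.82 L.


OLR = Q * S / V
= 113.02 * 88.85 / 4321.82
= 2.3235 g/L/day

2.3235 g/L/day


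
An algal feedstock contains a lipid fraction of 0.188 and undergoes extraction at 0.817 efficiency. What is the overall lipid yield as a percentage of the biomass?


Y = lipid_content * extraction_eff * 100
= 0.188 * 0.817 * 100
= 15.3596%

15.3596%


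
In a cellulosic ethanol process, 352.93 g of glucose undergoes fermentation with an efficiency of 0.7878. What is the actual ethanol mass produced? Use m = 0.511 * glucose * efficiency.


Actual ethanol: m = 0.511 * 352.93 * 0.7878
m = 142.0775 g

142.0775 g


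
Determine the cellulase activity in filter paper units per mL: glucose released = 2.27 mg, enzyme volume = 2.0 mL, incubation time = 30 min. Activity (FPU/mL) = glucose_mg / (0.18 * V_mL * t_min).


Activity = glucose_mg / (0.18 mg/umol * V_mL * t_min)
= 2.27 / (0.18 * 2.0 * 30)
= 0.2102 FPU/mL

0.2102 FPU/mL


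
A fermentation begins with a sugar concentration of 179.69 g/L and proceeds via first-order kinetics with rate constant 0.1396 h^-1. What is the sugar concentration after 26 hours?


S = S0 * exp(-k * t)
S = 179.69 * exp(-0.1396 * 26)
S = 4.7666 g/L

4.7666 g/L


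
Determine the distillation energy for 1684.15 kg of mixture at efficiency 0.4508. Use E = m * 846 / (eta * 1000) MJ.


E = m * 846 / (eta * 1000)
= 1684.15 * 846 / (0.4508 * 1000)
= 3160.5832 MJ

3160.5832 MJ


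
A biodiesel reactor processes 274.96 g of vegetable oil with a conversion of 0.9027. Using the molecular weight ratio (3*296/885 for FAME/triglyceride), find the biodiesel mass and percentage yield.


m_FAME = oil * conv * (3 * 296 / 885) = oil * conv * (888/885)
= 274.96 * 0.9027 * 888 / 885
= 249.0478 g
Y = m_FAME / oil * 100 = conv * (888/885) * 100
= 0.9027 * 888 / 885 * 100
= 90.58%

249.0478 g FAME; Y = 90.58%


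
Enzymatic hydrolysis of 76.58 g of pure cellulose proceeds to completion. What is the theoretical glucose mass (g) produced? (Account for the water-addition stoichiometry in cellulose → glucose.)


glucose = cellulose * 180/162
= 76.58 * 180/162
= 85.0889 g

85.0889 g


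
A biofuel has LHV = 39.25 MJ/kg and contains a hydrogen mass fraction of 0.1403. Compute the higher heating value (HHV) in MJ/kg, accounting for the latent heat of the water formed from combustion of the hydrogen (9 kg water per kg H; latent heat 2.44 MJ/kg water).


HHV = LHV + H_frac * 9 * 2.44
= 39.25 + 0.1403 * 9 * 2.44
= 42.3310 MJ/kg

42.3310 MJ/kg


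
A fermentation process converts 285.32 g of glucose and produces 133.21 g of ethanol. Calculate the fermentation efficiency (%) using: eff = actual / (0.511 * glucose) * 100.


Fermentation efficiency = (actual / (0.511 * glucose)) * 100
= (133.21 / (0.511 * 285.32)) * 100
= 91.3658%

91.3658%


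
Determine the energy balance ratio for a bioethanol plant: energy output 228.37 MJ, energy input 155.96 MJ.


EROI = E_out / E_in
= 228.37 / 155.96
= 1.4643

1.4643


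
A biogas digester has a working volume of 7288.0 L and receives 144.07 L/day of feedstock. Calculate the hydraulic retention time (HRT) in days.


HRT = V / Q
= 7288.0 / 144.07
= 50.5865 days

50.5865 days


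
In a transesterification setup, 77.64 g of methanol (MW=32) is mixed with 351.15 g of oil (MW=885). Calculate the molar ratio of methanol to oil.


Molar ratio = n_MeOH / n_oil = (MeOH/32) / (oil/885) = (MeOH * 885) / (32 * oil)
= (77.64 * 885) / (32 * 351.15)
= 6.1149

6.1149


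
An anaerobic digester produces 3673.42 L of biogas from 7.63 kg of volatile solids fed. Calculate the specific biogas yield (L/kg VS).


Y = V / VS
= 3673.42 / 7.63
= 481.4443 L/kg VS

481.4443 L/kg VS


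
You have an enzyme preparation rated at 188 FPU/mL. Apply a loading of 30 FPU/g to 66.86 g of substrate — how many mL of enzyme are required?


V = dosage * m_sub / activity
V = 30 * 66.86 / 188
V = 10.6691 mL

10.6691 mL


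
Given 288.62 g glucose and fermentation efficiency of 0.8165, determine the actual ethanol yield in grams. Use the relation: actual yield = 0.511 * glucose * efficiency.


Actual ethanol: m = 0.511 * 288.62 * 0.8165
m = 120.4214 g

120.4214 g


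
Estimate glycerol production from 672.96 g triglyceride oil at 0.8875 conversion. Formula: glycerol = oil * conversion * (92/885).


glycerol = oil * conv * (92/885)
= 672.96 * 0.8875 * 92 / 885
= 62.0872 g

62.0872 g


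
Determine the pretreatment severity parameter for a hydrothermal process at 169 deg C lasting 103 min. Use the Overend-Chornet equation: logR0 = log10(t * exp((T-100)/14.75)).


logR0 = log10(t * exp((T - 100) / 14.75))
= log10(103 * exp((169 - 100) / 14.75))
= 4.0445

4.0445


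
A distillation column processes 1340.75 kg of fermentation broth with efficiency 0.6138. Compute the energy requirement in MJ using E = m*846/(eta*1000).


E = m * 846 / (eta * 1000)
= 1340.75 * 846 / (0.6138 * 1000)
= 1847.9545 MJ

1847.9545 MJ


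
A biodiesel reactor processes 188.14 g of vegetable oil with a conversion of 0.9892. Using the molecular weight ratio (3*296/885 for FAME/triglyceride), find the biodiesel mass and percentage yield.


m_FAME = oil * conv * (3 * 296 / 885) = oil * conv * (888/885)
= 188.14 * 0.9892 * 888 / 885
= 186.7390 g
Y = m_FAME / oil * 100 = conv * (888/885) * 100
= 0.9892 * 888 / 885 * 100
= 99.26%

186.7390 g FAME; Y = 99.26%


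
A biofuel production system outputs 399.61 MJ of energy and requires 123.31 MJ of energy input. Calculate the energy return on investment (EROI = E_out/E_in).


EROI = E_out / E_in
= 399.61 / 123.31
= 3.2407

3.2407


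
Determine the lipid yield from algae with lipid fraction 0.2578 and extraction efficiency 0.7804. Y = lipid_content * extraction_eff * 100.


Y = lipid_content * extraction_eff * 100
= 0.2578 * 0.7804 * 100
= 20.1187%

20.1187%


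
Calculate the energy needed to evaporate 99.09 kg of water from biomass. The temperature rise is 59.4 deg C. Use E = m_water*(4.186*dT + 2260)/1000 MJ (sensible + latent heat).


E = m_water * (4.186 * dT + 2260) / 1000
= 99.09 * (4.186 * 59.4 + 2260) / 1000
= 248.5820 MJ

248.5820 MJ


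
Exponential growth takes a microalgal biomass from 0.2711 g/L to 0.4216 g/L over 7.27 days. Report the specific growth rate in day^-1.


mu = ln(X2/X1) / dt
= ln(0.4216/0.2711) / 7.27
= 0.0607 per day

0.0607 per day


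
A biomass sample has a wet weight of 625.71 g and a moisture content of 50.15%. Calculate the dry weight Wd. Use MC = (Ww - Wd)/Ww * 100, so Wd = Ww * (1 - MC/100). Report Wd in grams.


Wd = Ww * (1 - MC/100)
= 625.71 * (1 - 50.15/100)
= 311.9164 g

311.9164 g


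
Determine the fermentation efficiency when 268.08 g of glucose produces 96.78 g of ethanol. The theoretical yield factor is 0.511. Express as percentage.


Fermentation efficiency = (actual / (0.511 * glucose)) * 100
= (96.78 / (0.511 * 268.08)) * 100
= 70.6481%

70.6481%


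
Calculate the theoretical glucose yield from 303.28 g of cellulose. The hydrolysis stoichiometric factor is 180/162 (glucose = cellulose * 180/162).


glucose = cellulose * 180/162
= 303.28 * 180/162
= 336.9778 g

336.9778 g


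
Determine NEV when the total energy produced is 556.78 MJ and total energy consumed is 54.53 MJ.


NEV = E_out - E_in
= 556.78 - 54.53
= 502.2500 MJ

502.2500 MJ


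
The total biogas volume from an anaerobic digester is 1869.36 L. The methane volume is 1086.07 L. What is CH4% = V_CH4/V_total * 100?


CH4% = V_CH4 / V_total * 100
= 1086.07 / 1869.36 * 100
= 58.0985%

58.0985%


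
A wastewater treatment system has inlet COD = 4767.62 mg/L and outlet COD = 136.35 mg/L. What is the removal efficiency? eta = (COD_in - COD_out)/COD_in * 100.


eta = (COD_in - COD_out) / COD_in * 100
= (4767.62 - 136.35) / 4767.62 * 100
= 97.1401%

97.1401%


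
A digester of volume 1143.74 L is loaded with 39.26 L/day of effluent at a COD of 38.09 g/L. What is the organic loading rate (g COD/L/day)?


OLR = Q * S / V
= 39.26 * 38.09 / 1143.74
= 1.3075 g/L/day

1.3075 g/L/day


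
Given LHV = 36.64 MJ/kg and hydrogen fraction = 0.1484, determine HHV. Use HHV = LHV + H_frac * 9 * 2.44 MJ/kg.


HHV = LHV + H_frac * 9 * 2.44
= 36.64 + 0.1484 * 9 * 2.44
= 39.8989 MJ/kg

39.8989 MJ/kg


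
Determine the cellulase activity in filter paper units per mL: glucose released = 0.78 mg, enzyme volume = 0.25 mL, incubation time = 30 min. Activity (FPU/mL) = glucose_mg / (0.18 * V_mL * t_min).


Activity = glucose_mg / (0.18 mg/umol * V_mL * t_min)
= 0.78 / (0.18 * 0.25 * 30)
= 0.5778 FPU/mL

0.5778 FPU/mL


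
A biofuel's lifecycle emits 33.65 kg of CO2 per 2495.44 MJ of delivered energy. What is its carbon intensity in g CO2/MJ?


CI = CO2 * 1000 / E
= 33.65 * 1000 / 2495.44
= 13.4846 g CO2/MJ

13.4846 g CO2/MJ


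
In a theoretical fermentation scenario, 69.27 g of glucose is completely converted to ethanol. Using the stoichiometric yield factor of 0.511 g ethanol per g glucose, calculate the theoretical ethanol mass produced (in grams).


Theoretical ethanol yield: m_EtOH = 0.511 * m_glucose
m_EtOH = 0.511 * 69.27 = 35.3970 g

35.3970 g


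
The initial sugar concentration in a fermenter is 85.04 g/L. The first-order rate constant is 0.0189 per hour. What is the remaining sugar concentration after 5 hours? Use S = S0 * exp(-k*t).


S = S0 * exp(-k * t)
S = 85.04 * exp(-0.0189 * 5)
S = 77.3718 g/L

77.3718 g/L


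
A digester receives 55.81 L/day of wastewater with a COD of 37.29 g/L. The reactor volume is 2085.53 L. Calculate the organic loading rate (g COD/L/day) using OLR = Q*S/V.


OLR = Q * S / V
= 55.81 * 37.29 / 2085.53
= 0.9979 g/L/day

0.9979 g/L/day


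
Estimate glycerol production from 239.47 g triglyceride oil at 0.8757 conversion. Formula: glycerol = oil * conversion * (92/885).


glycerol = oil * conv * (92/885)
= 239.47 * 0.8757 * 92 / 885
= 21.7997 g

21.7997 g


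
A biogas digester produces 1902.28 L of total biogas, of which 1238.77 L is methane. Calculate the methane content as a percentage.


CH4% = V_CH4 / V_total * 100
= 1238.77 / 1902.28 * 100
= 65.1203%

65.1203%


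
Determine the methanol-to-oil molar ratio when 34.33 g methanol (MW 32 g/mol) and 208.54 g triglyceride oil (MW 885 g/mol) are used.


Molar ratio = n_MeOH / n_oil = (MeOH/32) / (oil/885) = (MeOH * 885) / (32 * oil)
= (34.33 * 885) / (32 * 208.54)
= 4.5528

4.5528


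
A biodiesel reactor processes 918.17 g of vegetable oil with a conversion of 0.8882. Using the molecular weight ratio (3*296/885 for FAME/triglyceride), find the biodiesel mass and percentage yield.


m_FAME = oil * conv * (3 * 296 / 885) = oil * conv * (888/885)
= 918.17 * 0.8882 * 888 / 885
= 818.2831 g
Y = m_FAME / oil * 100 = conv * (888/885) * 100
= 0.8882 * 888 / 885 * 100
= 89.12%

818.2831 g FAME; Y = 89.12%


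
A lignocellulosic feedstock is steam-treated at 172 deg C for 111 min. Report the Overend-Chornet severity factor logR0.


logR0 = log10(t * exp((T - 100) / 14.75))
= log10(111 * exp((172 - 100) / 14.75))
= 4.1653

4.1653


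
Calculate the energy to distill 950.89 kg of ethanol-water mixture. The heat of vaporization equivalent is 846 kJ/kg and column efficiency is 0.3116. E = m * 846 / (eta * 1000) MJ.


E = m * 846 / (eta * 1000)
= 950.89 * 846 / (0.3116 * 1000)
= 2581.6847 MJ

2581.6847 MJ


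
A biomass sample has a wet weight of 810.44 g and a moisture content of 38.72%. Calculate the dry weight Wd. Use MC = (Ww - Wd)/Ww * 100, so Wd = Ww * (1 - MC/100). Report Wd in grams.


Wd = Ww * (1 - MC/100)
= 810.44 * (1 - 38.72/100)
= 496.6376 g

496.6376 g


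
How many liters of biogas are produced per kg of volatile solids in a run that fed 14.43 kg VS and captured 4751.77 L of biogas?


Y = V / VS
= 4751.77 / 14.43
= 329.2980 L/kg VS

329.2980 L/kg VS


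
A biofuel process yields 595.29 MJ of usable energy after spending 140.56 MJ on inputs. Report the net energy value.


NEV = E_out - E_in
= 595.29 - 140.56
= 454.7300 MJ

454.7300 MJ


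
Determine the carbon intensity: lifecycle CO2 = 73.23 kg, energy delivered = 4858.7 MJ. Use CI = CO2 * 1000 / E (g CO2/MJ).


CI = CO2 * 1000 / E
= 73.23 * 1000 / 4858.7
= 15.0719 g CO2/MJ

15.0719 g CO2/MJ


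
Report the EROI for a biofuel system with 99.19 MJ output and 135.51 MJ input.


EROI = E_out / E_in
= 99.19 / 135.51
= 0.7320

0.7320


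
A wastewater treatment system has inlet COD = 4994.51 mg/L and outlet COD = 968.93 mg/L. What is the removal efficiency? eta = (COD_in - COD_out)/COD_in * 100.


eta = (COD_in - COD_out) / COD_in * 100
= (4994.51 - 968.93) / 4994.51 * 100
= 80.6001%

80.6001%


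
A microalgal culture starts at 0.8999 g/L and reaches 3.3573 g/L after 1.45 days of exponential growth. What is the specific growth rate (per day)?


mu = ln(X2/X1) / dt
= ln(3.3573/0.8999) / 1.45
= 0.9080 per day

0.9080 per day


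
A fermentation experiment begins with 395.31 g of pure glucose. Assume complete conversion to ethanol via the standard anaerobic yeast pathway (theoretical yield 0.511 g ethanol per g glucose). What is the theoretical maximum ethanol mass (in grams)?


Theoretical ethanol yield: m_EtOH = 0.511 * m_glucose
m_EtOH = 0.511 * 395.31 = 202.0034 g

202.0034 g


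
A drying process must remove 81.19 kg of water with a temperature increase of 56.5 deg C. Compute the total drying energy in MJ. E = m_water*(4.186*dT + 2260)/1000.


E = m_water * (4.186 * dT + 2260) / 1000
= 81.19 * (4.186 * 56.5 + 2260) / 1000
= 202.6916 MJ

202.6916 MJ


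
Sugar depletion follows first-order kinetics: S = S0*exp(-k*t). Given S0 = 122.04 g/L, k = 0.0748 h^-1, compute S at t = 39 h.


S = S0 * exp(-k * t)
S = 122.04 * exp(-0.0748 * 39)
S = 6.6005 g/L

6.6005 g/L


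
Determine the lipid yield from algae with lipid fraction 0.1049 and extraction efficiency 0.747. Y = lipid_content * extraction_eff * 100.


Y = lipid_content * extraction_eff * 100
= 0.1049 * 0.747 * 100
= 7.8360%

7.8360%


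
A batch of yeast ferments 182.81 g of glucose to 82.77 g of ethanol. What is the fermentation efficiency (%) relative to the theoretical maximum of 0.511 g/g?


Fermentation efficiency = (actual / (0.511 * glucose)) * 100
= (82.77 / (0.511 * 182.81)) * 100
= 88.6038%

88.6038%


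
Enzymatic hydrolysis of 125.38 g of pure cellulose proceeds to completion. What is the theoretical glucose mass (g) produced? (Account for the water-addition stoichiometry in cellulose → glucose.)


glucose = cellulose * 180/162
= 125.38 * 180/162
= 139.3111 g

139.3111 g


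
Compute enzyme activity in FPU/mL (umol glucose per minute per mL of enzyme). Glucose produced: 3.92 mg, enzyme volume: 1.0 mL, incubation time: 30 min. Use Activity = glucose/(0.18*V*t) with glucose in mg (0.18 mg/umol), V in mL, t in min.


Activity = glucose_mg / (0.18 mg/umol * V_mL * t_min)
= 3.92 / (0.18 * 1.0 * 30)
= 0.7259 FPU/mL

0.7259 FPU/mL


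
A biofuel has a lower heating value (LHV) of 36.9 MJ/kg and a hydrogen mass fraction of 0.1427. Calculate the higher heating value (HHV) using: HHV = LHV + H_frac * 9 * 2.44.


HHV = LHV + H_frac * 9 * 2.44
= 36.9 + 0.1427 * 9 * 2.44
= 40.0337 MJ/kg

40.0337 MJ/kg


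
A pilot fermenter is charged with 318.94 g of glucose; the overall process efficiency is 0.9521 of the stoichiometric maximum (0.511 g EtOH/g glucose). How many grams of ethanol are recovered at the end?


Actual ethanol: m = 0.511 * 318.94 * 0.9521
m = 155.1717 g

155.1717 g


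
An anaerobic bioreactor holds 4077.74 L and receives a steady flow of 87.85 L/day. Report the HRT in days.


HRT = V / Q
= 4077.74 / 87.85
= 46.4171 days

46.4171 days


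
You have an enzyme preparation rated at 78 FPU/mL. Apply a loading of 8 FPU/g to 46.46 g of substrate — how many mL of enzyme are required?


V = dosage * m_sub / activity
V = 8 * 46.46 / 78
V = 4.7651 mL

4.7651 mL


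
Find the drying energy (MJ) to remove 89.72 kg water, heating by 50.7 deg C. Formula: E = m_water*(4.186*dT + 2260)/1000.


E = m_water * (4.186 * dT + 2260) / 1000
= 89.72 * (4.186 * 50.7 + 2260) / 1000
= 221.8085 MJ

221.8085 MJ


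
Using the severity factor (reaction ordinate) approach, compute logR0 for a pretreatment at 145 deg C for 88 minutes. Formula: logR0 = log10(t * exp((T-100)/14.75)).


logR0 = log10(t * exp((T - 100) / 14.75))
= log10(88 * exp((145 - 100) / 14.75))
= 3.2694

3.2694


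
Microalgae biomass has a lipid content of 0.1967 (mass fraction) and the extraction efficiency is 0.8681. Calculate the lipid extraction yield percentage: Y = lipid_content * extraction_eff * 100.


Y = lipid_content * extraction_eff * 100
= 0.1967 * 0.8681 * 100
= 17.0755%

17.0755%


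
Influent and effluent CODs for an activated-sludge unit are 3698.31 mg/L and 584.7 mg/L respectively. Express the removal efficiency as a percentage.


eta = (COD_in - COD_out) / COD_in * 100
= (3698.31 - 584.7) / 3698.31 * 100
= 84.1901%

84.1901%


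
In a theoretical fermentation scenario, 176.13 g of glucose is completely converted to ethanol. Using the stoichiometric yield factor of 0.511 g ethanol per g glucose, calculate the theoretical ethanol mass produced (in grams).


Theoretical ethanol yield: m_EtOH = 0.511 * m_glucose
m_EtOH = 0.511 * 176.13 = 90.0024 g

90.0024 g


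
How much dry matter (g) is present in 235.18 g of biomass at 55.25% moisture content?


Wd = Ww * (1 - MC/100)
= 235.18 * (1 - 55.25/100)
= 105.2431 g

105.2431 g


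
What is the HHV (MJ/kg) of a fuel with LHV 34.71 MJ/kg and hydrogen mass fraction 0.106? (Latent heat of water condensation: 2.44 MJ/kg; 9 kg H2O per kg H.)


HHV = LHV + H_frac * 9 * 2.44
= 34.71 + 0.106 * 9 * 2.44
= 37.0378 MJ/kg

37.0378 MJ/kg


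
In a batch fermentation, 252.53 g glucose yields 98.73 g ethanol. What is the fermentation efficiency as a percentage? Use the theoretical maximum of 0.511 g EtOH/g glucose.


Fermentation efficiency = (actual / (0.511 * glucose)) * 100
= (98.73 / (0.511 * 252.53)) * 100
= 76.5095%

76.5095%


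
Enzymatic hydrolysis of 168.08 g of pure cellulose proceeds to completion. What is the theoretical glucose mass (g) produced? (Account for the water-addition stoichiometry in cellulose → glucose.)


glucose = cellulose * 180/162
= 168.08 * 180/162
= 186.7556 g

186.7556 g


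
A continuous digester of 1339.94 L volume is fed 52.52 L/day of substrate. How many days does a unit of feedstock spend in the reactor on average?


HRT = V / Q
= 1339.94 / 52.52
= 25.5129 days

25.5129 days


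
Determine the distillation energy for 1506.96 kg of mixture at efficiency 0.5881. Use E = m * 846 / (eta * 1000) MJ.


E = m * 846 / (eta * 1000)
= 1506.96 * 846 / (0.5881 * 1000)
= 2167.8085 MJ

2167.8085 MJ


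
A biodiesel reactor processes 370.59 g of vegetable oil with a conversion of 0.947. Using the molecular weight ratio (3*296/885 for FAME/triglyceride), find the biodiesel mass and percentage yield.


m_FAME = oil * conv * (3 * 296 / 885) = oil * conv * (888/885)
= 370.59 * 0.947 * 888 / 885
= 352.1384 g
Y = m_FAME / oil * 100 = conv * (888/885) * 100
= 0.947 * 888 / 885 * 100
= 95.02%

352.1384 g FAME; Y = 95.02%


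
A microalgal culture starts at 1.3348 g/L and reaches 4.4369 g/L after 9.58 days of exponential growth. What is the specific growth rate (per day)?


mu = ln(X2/X1) / dt
= ln(4.4369/1.3348) / 9.58
= 0.1254 per day

0.1254 per day


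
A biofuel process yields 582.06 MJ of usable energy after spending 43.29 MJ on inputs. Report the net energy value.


NEV = E_out - E_in
= 582.06 - 43.29
= 538.7700 MJ

538.7700 MJ


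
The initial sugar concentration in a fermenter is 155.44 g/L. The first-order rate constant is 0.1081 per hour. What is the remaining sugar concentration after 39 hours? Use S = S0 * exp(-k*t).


S = S0 * exp(-k * t)
S = 155.44 * exp(-0.1081 * 39)
S = 2.2941 g/L

2.2941 g/L


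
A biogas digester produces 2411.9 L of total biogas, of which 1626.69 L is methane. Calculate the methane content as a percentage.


CH4% = V_CH4 / V_total * 100
= 1626.69 / 2411.9 * 100
= 67.4443%

67.4443%


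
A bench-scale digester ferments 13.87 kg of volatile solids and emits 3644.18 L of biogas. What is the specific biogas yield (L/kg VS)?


Y = V / VS
= 3644.18 / 13.87
= 262.7383 L/kg VS

262.7383 L/kg VS


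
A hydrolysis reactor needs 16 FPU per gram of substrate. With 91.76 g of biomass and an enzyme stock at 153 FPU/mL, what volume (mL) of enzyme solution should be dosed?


V = dosage * m_sub / activity
V = 16 * 91.76 / 153
V = 9.5958 mL

9.5958 mL


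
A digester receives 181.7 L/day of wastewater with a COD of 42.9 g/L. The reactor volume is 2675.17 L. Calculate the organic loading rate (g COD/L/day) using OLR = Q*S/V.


OLR = Q * S / V
= 181.7 * 42.9 / 2675.17
= 2.9138 g/L/day

2.9138 g/L/day


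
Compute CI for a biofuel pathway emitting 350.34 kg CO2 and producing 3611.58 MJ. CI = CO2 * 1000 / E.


CI = CO2 * 1000 / E
= 350.34 * 1000 / 3611.58
= 97.0046 g CO2/MJ

97.0046 g CO2/MJ


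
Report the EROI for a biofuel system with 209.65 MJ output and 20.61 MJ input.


EROI = E_out / E_in
= 209.65 / 20.61
= 10.1722

10.1722


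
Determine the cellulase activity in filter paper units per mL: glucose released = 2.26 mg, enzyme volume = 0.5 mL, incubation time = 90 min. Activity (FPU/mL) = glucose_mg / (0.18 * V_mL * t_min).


Activity = glucose_mg / (0.18 mg/umol * V_mL * t_min)
= 2.26 / (0.18 * 0.5 * 90)
= 0.2790 FPU/mL

0.2790 FPU/mL


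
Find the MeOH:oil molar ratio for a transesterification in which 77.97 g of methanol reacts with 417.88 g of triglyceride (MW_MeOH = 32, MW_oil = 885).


Molar ratio = n_MeOH / n_oil = (MeOH/32) / (oil/885) = (MeOH * 885) / (32 * oil)
= (77.97 * 885) / (32 * 417.88)
= 5.1602

5.1602


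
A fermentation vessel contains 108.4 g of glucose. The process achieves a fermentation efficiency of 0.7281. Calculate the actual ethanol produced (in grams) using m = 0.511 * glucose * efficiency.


Actual ethanol: m = 0.511 * 108.4 * 0.7281
m = 40.3312 g

40.3312 g


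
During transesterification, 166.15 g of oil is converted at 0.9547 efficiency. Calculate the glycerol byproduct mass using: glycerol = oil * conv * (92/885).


glycerol = oil * conv * (92/885)
= 166.15 * 0.9547 * 92 / 885
= 16.4897 g

16.4897 g


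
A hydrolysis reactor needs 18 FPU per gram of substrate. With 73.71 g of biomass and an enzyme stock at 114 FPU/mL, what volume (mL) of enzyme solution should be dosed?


V = dosage * m_sub / activity
V = 18 * 73.71 / 114
V = 11.6384 mL

11.6384 mL


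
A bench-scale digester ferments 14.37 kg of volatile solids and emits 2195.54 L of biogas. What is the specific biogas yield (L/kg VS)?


Y = V / VS
= 2195.54 / 14.37
= 152.7864 L/kg VS

152.7864 L/kg VS


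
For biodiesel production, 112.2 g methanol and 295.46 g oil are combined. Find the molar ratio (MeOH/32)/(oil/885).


Molar ratio = n_MeOH / n_oil = (MeOH/32) / (oil/885) = (MeOH * 885) / (32 * oil)
= (112.2 * 885) / (32 * 295.46)
= 10.5024

10.5024


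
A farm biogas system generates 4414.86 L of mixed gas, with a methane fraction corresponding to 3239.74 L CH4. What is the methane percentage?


CH4% = V_CH4 / V_total * 100
= 3239.74 / 4414.86 * 100
= 73.3826%

73.3826%


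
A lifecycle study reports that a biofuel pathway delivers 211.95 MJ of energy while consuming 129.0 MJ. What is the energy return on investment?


EROI = E_out / E_in
= 211.95 / 129.0
= 1.6430

1.6430


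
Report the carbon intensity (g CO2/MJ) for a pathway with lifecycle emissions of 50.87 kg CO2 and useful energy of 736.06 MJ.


CI = CO2 * 1000 / E
= 50.87 * 1000 / 736.06
= 69.1112 g CO2/MJ

69.1112 g CO2/MJ


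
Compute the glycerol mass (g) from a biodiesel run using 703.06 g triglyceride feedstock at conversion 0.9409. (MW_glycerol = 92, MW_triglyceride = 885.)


glycerol = oil * conv * (92/885)
= 703.06 * 0.9409 * 92 / 885
= 68.7671 g

68.7671 g


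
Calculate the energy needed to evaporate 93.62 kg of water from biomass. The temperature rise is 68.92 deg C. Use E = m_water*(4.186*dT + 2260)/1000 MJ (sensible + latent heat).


E = m_water * (4.186 * dT + 2260) / 1000
= 93.62 * (4.186 * 68.92 + 2260) / 1000
= 238.5905 MJ

238.5905 MJ


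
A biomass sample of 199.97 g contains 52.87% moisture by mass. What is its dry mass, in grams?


Wd = Ww * (1 - MC/100)
= 199.97 * (1 - 52.87/100)
= 94.2459 g

94.2459 g


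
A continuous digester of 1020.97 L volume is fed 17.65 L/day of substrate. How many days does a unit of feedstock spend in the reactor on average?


HRT = V / Q
= 1020.97 / 17.65
= 57.8453 days

57.8453 days


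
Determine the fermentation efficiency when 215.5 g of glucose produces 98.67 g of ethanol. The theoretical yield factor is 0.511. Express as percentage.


Fermentation efficiency = (actual / (0.511 * glucose)) * 100
= (98.67 / (0.511 * 215.5)) * 100
= 89.6018%

89.6018%


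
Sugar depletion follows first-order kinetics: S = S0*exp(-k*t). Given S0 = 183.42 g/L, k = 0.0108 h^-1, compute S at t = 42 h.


S = S0 * exp(-k * t)
S = 183.42 * exp(-0.0108 * 42)
S = 116.5335 g/L

116.5335 g/L


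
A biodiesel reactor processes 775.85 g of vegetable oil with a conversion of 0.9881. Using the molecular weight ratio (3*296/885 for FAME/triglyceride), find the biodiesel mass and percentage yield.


m_FAME = oil * conv * (3 * 296 / 885) = oil * conv * (888/885)
= 775.85 * 0.9881 * 888 / 885
= 769.2161 g
Y = m_FAME / oil * 100 = conv * (888/885) * 100
= 0.9881 * 888 / 885 * 100
= 99.14%

769.2161 g FAME; Y = 99.14%


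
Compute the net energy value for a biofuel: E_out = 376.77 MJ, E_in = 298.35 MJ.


NEV = E_out - E_in
= 376.77 - 298.35
= 78.4200 MJ

78.4200 MJ


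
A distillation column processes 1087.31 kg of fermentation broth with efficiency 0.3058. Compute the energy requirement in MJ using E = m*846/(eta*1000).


E = m * 846 / (eta * 1000)
= 1087.31 * 846 / (0.3058 * 1000)
= 3008.0584 MJ

3008.0584 MJ


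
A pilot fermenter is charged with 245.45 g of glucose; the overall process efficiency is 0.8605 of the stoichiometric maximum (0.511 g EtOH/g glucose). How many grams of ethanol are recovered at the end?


Actual ethanol: m = 0.511 * 245.45 * 0.8605
m = 107.9282 g

107.9282 g


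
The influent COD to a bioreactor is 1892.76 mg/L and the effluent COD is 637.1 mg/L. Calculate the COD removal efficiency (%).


eta = (COD_in - COD_out) / COD_in * 100
= (1892.76 - 637.1) / 1892.76 * 100
= 66.3402%

66.3402%


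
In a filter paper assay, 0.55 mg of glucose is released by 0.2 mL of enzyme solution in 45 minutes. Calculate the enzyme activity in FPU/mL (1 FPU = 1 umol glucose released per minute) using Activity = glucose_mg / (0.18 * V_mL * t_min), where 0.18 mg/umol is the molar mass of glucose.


Activity = glucose_mg / (0.18 mg/umol * V_mL * t_min)
= 0.55 / (0.18 * 0.2 * 45)
= 0.3395 FPU/mL

0.3395 FPU/mL


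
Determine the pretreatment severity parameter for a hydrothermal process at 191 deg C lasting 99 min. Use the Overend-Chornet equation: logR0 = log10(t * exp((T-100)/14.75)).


logR0 = log10(t * exp((T - 100) / 14.75))
= log10(99 * exp((191 - 100) / 14.75))
= 4.6750

4.6750


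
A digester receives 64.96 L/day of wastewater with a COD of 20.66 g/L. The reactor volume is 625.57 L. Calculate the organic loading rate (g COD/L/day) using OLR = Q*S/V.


OLR = Q * S / V
= 64.96 * 20.66 / 625.57
= 2.1454 g/L/day

2.1454 g/L/day


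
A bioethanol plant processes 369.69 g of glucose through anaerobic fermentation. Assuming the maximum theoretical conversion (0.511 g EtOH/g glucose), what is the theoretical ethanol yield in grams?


Theoretical ethanol yield: m_EtOH = 0.511 * m_glucose
m_EtOH = 0.511 * 369.69 = 188.9116 g

188.9116 g


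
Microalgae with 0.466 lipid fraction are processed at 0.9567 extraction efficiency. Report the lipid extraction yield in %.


Y = lipid_content * extraction_eff * 100
= 0.466 * 0.9567 * 100
= 44.5822%

44.5822%


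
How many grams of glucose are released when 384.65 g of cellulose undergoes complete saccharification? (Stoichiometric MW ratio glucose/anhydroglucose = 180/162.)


glucose = cellulose * 180/162
= 384.65 * 180/162
= 427.3889 g

427.3889 g


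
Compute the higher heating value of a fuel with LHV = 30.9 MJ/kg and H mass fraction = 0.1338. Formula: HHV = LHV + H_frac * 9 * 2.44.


HHV = LHV + H_frac * 9 * 2.44
= 30.9 + 0.1338 * 9 * 2.44
= 33.8382 MJ/kg

33.8382 MJ/kg


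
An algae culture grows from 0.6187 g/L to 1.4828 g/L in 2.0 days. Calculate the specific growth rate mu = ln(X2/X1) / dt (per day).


mu = ln(X2/X1) / dt
= ln(1.4828/0.6187) / 2.0
= 0.4370 per day

0.4370 per day


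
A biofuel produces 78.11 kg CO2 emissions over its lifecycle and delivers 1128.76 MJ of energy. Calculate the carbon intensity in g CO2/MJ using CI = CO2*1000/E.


CI = CO2 * 1000 / E
= 78.11 * 1000 / 1128.76
= 69.1998 g CO2/MJ

69.1998 g CO2/MJ


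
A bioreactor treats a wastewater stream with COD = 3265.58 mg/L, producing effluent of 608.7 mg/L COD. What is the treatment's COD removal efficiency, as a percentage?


eta = (COD_in - COD_out) / COD_in * 100
= (3265.58 - 608.7) / 3265.58 * 100
= 81.3601%

81.3601%


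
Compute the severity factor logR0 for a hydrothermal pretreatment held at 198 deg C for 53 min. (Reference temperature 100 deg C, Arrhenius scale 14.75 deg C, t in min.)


logR0 = log10(t * exp((T - 100) / 14.75))
= log10(53 * exp((198 - 100) / 14.75))
= 4.6098

4.6098


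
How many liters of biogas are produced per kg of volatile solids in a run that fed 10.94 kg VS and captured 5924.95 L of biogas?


Y = V / VS
= 5924.95 / 10.94
= 541.5859 L/kg VS

541.5859 L/kg VS


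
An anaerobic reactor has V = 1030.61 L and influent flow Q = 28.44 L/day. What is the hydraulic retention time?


HRT = V / Q
= 1030.61 / 28.44
= 36.2380 days

36.2380 days


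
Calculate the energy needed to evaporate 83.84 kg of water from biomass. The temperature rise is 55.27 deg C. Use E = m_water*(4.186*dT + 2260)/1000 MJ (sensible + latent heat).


E = m_water * (4.186 * dT + 2260) / 1000
= 83.84 * (4.186 * 55.27 + 2260) / 1000
= 208.8756 MJ

208.8756 MJ


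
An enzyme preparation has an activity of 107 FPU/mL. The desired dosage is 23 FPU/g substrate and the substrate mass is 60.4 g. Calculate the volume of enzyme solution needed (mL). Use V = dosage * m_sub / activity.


V = dosage * m_sub / activity
V = 23 * 60.4 / 107
V = 12.9832 mL

12.9832 mL


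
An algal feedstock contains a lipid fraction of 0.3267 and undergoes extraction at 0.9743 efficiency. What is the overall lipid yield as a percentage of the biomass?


Y = lipid_content * extraction_eff * 100
= 0.3267 * 0.9743 * 100
= 31.8304%

31.8304%


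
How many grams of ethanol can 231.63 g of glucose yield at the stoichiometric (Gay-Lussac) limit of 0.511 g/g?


Theoretical ethanol yield: m_EtOH = 0.511 * m_glucose
m_EtOH = 0.511 * 231.63 = 118.3629 g

118.3629 g


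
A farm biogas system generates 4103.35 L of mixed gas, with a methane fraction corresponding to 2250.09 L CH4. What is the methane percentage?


CH4% = V_CH4 / V_total * 100
= 2250.09 / 4103.35 * 100
= 54.8354%

54.8354%


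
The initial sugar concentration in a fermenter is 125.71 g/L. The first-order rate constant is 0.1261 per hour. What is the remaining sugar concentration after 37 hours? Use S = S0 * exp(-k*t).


S = S0 * exp(-k * t)
S = 125.71 * exp(-0.1261 * 37)
S = 1.1833 g/L

1.1833 g/L


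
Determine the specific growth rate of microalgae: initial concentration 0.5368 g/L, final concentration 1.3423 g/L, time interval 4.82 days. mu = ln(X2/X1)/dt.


mu = ln(X2/X1) / dt
= ln(1.3423/0.5368) / 4.82
= 0.1901 per day

0.1901 per day


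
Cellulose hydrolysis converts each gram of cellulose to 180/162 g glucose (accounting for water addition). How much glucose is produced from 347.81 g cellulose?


glucose = cellulose * 180/162
= 347.81 * 180/162
= 386.4556 g

386.4556 g


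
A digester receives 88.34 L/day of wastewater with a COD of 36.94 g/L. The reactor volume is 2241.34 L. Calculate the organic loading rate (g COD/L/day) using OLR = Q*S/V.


OLR = Q * S / V
= 88.34 * 36.94 / 2241.34
= 1.4560 g/L/day

1.4560 g/L/day


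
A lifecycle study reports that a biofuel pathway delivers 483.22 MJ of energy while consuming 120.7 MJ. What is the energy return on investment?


EROI = E_out / E_in
= 483.22 / 120.7
= 4.0035

4.0035


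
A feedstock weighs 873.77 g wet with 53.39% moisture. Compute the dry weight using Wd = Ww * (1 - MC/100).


Wd = Ww * (1 - MC/100)
= 873.77 * (1 - 53.39/100)
= 407.2642 g

407.2642 g


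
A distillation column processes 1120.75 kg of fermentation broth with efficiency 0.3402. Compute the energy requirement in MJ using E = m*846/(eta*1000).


E = m * 846 / (eta * 1000)
= 1120.75 * 846 / (0.3402 * 1000)
= 2787.0503 MJ

2787.0503 MJ


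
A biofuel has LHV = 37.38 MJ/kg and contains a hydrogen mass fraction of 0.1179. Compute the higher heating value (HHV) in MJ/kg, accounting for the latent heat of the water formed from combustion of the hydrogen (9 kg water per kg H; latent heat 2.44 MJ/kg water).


HHV = LHV + H_frac * 9 * 2.44
= 37.38 + 0.1179 * 9 * 2.44
= 39.9691 MJ/kg

39.9691 MJ/kg


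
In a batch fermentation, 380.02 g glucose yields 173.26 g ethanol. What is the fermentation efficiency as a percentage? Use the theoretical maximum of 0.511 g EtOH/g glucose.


Fermentation efficiency = (actual / (0.511 * glucose)) * 100
= (173.26 / (0.511 * 380.02)) * 100
= 89.2218%

89.2218%


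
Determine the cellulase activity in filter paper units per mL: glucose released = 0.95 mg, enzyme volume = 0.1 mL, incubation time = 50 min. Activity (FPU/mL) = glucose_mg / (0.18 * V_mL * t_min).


Activity = glucose_mg / (0.18 mg/umol * V_mL * t_min)
= 0.95 / (0.18 * 0.1 * 50)
= 1.0556 FPU/mL

1.0556 FPU/mL


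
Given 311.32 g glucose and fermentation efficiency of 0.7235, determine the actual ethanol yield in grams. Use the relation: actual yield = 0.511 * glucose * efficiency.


Actual ethanol: m = 0.511 * 311.32 * 0.7235
m = 115.0977 g

115.0977 g


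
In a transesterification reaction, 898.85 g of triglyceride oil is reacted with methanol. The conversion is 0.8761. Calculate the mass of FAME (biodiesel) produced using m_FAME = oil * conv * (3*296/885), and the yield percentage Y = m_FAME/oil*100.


m_FAME = oil * conv * (3 * 296 / 885) = oil * conv * (888/885)
= 898.85 * 0.8761 * 888 / 885
= 790.1519 g
Y = m_FAME / oil * 100 = conv * (888/885) * 100
= 0.8761 * 888 / 885 * 100
= 87.91%

790.1519 g FAME; Y = 87.91%


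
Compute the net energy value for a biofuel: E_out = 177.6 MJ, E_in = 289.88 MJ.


NEV = E_out - E_in
= 177.6 - 289.88
= -112.2800 MJ

-112.2800 MJ


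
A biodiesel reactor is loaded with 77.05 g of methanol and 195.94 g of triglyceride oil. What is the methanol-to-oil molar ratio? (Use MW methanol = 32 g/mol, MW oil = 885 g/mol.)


Molar ratio = n_MeOH / n_oil = (MeOH/32) / (oil/885) = (MeOH * 885) / (32 * oil)
= (77.05 * 885) / (32 * 195.94)
= 10.8753

10.8753


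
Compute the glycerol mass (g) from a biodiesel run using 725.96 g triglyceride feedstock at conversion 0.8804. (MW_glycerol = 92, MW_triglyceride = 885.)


glycerol = oil * conv * (92/885)
= 725.96 * 0.8804 * 92 / 885
= 66.4412 g

66.4412 g


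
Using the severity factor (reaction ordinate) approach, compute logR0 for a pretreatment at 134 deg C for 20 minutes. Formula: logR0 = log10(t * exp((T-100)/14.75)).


logR0 = log10(t * exp((T - 100) / 14.75))
= log10(20 * exp((134 - 100) / 14.75))
= 2.3021

2.3021


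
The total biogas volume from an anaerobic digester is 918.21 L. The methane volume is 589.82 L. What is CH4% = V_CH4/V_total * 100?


CH4% = V_CH4 / V_total * 100
= 589.82 / 918.21 * 100
= 64.2359%

64.2359%


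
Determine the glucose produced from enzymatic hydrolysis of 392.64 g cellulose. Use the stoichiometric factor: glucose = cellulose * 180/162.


glucose = cellulose * 180/162
= 392.64 * 180/162
= 436.2667 g

436.2667 g


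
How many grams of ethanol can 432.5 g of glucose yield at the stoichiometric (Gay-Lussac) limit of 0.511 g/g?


Theoretical ethanol yield: m_EtOH = 0.511 * m_glucose
m_EtOH = 0.511 * 432.5 = 221.0075 g

221.0075 g


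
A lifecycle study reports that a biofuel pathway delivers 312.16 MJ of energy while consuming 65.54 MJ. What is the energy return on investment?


EROI = E_out / E_in
= 312.16 / 65.54
= 4.7629

4.7629


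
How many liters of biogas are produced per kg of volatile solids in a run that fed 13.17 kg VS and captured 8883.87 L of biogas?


Y = V / VS
= 8883.87 / 13.17
= 674.5535 L/kg VS

674.5535 L/kg VS


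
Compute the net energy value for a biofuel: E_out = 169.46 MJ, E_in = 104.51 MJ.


NEV = E_out - E_in
= 169.46 - 104.51
= 64.9500 MJ

64.9500 MJ


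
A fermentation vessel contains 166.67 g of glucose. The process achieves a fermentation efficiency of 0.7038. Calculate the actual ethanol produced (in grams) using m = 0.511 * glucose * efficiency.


Actual ethanol: m = 0.511 * 166.67 * 0.7038
m = 59.9415 g

59.9415 g


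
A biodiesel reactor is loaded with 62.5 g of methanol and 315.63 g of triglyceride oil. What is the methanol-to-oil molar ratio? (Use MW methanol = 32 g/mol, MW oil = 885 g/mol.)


Molar ratio = n_MeOH / n_oil = (MeOH/32) / (oil/885) = (MeOH * 885) / (32 * oil)
= (62.5 * 885) / (32 * 315.63)
= 5.4764

5.4764


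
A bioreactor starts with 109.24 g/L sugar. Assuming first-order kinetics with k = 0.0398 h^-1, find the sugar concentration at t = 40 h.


S = S0 * exp(-k * t)
S = 109.24 * exp(-0.0398 * 40)
S = 22.2323 g/L

22.2323 g/L


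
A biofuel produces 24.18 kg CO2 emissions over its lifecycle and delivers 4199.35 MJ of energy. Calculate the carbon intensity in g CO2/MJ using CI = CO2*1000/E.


CI = CO2 * 1000 / E
= 24.18 * 1000 / 4199.35
= 5.7580 g CO2/MJ

5.7580 g CO2/MJ
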